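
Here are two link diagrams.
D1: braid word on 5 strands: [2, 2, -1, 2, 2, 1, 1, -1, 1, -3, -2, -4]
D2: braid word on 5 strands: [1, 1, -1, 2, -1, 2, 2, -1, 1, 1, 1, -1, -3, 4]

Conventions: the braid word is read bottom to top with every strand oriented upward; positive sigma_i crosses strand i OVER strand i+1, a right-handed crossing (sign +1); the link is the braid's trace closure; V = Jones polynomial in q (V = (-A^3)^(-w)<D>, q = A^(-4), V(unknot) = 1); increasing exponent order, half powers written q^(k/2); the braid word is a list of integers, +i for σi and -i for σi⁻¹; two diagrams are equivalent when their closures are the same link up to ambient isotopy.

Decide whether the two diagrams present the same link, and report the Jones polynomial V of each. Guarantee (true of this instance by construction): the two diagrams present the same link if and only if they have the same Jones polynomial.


same link: yes
V(D1) = q - q^2 + 2q^3 - q^4 + q^5 - q^6  [12 crossings, <D> = -A^-18 + A^-14 - A^-10 + 2A^-6 - A^-2 + A^2, w = +2]
D2 (bracket -A^-12 + A^-8 - A^-4 + 2 - A^4 + A^8; 14 crossings at w = +4): V = q - q^2 + 2q^3 - q^4 + q^5 - q^6
note: from 12 to 14 crossings by R-moves: one link, two diagrams


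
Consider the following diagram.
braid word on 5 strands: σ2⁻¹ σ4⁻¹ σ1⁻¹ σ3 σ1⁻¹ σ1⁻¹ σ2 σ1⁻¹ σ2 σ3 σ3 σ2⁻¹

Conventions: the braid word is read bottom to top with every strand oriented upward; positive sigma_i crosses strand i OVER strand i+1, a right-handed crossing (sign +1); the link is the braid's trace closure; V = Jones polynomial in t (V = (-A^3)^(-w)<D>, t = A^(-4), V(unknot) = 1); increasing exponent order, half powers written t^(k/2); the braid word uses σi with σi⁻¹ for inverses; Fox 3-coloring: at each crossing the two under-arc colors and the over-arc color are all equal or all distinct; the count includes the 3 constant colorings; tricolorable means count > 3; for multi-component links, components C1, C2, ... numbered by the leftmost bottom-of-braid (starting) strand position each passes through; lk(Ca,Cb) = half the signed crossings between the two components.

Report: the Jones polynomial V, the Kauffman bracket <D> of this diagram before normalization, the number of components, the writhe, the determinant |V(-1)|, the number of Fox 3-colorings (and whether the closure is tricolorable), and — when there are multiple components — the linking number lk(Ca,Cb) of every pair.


V(t) = t^-5 - 3t^-4 + 4t^-3 - 5t^-2 + 6t^-1 - 5 + 5t - 3t^2 + 2t^3 - t^4
bracket: -A^-22 + 2A^-18 - 3A^-14 + 5A^-10 - 5A^-6 + 6A^-2 - 5A^2 + 4A^6 - 3A^10 + A^14, w = -2
1 component, writhe -2, over 12 crossings
det 35, colorings 3 of 3^12 — not tricolorable
observation: w = -2 (over 12 crossings) is diagram-only; (-A^3)^(2) removes it from V


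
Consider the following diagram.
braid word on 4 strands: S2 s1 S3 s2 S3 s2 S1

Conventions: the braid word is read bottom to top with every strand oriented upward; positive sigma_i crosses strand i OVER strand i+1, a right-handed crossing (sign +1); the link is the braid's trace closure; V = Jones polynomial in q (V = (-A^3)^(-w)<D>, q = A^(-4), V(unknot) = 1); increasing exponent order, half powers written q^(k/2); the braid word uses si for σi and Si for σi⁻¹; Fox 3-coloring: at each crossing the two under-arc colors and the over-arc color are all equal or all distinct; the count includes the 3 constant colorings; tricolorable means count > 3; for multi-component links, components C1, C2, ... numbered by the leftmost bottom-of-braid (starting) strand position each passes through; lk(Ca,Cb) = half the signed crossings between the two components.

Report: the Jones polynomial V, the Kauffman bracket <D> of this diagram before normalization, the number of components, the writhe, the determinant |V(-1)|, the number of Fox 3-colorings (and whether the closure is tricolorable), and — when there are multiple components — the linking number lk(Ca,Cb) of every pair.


Jones polynomial: V(q) = q^-2 - q^-1 + 1 - q + q^2
<D> = -A^-11 + A^-7 - A^-3 + A - A^5; writhe -1
components 1, writhe -1 (7 crossings)
3-colorings: 3 of 3^7, det 5 — not tricolorable
note: |V(-1)| = 5: so not tricolorable, since 3 does not divide 5


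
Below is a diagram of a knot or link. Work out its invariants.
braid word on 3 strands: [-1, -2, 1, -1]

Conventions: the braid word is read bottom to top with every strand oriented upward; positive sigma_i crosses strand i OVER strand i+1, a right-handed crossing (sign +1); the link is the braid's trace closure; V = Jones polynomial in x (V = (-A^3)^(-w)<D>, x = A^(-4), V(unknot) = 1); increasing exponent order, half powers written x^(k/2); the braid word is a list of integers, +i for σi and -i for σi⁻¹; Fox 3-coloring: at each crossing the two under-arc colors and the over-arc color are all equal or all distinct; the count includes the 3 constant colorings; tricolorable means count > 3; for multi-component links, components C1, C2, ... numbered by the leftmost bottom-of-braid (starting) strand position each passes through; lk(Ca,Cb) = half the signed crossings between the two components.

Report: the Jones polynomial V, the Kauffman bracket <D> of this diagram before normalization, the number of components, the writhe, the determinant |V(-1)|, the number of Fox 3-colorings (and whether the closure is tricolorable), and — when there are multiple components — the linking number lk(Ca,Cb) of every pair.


V(x) = 1
bracket: A^-6, w = -2
1 component, writhe -2, over 4 crossings
det 1, colorings 3 of 3^4 — not tricolorable
observation: inverse pairs cancel, leaving σ1⁻¹ σ2⁻¹


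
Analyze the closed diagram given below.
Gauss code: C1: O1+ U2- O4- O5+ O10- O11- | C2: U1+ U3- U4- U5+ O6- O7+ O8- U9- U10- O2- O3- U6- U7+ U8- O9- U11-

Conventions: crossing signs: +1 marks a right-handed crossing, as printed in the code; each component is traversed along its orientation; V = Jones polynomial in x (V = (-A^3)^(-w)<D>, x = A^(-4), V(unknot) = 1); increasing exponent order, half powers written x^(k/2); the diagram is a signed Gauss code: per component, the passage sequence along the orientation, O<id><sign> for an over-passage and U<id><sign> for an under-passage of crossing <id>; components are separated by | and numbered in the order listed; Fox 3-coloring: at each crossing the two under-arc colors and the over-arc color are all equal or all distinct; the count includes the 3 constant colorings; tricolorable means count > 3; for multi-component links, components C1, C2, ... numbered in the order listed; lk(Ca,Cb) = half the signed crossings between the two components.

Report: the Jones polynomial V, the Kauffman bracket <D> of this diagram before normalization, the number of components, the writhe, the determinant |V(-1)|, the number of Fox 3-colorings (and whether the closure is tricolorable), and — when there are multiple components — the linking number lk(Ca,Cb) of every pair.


V = x^(-13/2) - x^(-11/2) + x^(-9/2) - 2x^(-7/2) - x^(-3/2)
<D> = A^-9 + 2A^-1 - A^3 + A^7 - A^11 (w = -5)
2 components over 11 crossings, w = -5
lk(C1,C2): -1
9 Fox colorings among 3^11, |V(-1)| = 6: tricolorable
why: w = -5 shifts under R1 moves; the (-A^3)^(5) factor cancels that in V


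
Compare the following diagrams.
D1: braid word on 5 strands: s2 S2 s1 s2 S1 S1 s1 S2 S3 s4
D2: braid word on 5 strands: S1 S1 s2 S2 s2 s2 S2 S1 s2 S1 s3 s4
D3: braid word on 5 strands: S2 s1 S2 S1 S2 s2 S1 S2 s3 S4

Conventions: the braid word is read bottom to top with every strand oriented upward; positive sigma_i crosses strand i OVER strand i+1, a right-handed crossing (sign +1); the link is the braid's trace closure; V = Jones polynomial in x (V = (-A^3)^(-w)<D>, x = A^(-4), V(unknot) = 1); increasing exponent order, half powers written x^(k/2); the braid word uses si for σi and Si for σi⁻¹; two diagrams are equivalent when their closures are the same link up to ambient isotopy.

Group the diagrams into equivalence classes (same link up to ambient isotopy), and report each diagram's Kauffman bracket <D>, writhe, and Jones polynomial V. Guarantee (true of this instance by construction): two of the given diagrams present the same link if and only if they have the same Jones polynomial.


classes: {D1} | {D2} | {D3}
V(D1) = 1  [10 crossings, <D> = 1, w = 0]
D2 (bracket A^-4 - 1 + 2A^4 - 2A^8 + 2A^12 - 2A^16 + A^20; 12 crossings at w = 0): V = x^-5 - 2x^-4 + 2x^-3 - 2x^-2 + 2x^-1 - 1 + x
V(D3) = -x^-6 + x^-5 - x^-4 + 2x^-3 - x^-2 + x^-1  [10 crossings, <D> = A^-8 - A^-4 + 2 - A^4 + A^8 - A^12, w = -4]
note: V(x) takes 3 values over 3 diagrams, fixing the grouping


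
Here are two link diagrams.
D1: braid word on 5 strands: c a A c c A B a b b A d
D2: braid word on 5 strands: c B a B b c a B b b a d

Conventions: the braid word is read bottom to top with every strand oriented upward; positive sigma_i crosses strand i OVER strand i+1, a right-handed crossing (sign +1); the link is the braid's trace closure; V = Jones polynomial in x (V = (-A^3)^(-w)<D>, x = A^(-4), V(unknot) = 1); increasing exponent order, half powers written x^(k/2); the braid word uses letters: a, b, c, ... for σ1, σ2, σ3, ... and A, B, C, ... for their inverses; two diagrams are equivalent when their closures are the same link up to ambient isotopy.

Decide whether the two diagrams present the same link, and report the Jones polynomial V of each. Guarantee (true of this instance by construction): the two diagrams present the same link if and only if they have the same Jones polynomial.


same link: no
V(D1) = x^-1 - 1 + 2x - 3x^2 + 3x^3 - 2x^4 + 2x^5 - x^6  [12 crossings, <D> = -A^-12 + 2A^-8 - 2A^-4 + 3 - 3A^4 + 2A^8 - A^12 + A^16, w = +4]
V(D2) = x - x^2 + 2x^3 - x^4 + x^5 - x^6  [12 crossings, <D> = -A^-6 + A^-2 - A^2 + 2A^6 - A^10 + A^14, w = +6]
insight: V(x) takes 2 values over 2 diagrams, fixing the grouping


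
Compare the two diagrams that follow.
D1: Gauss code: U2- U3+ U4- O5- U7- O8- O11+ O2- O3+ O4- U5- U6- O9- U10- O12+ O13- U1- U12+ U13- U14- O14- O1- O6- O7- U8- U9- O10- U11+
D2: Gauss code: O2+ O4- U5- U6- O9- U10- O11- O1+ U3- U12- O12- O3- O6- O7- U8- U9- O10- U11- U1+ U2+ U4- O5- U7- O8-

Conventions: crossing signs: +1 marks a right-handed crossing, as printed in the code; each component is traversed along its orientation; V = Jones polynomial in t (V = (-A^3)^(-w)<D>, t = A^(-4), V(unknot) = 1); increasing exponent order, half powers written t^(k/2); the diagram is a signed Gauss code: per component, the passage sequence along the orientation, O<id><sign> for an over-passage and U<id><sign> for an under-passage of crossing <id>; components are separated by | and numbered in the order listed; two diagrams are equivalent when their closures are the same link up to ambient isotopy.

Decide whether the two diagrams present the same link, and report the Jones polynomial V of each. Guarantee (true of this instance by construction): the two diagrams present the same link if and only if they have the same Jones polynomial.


equivalent: yes
V(D1) = -t^-7 + t^-6 - t^-5 + t^-4 + t^-2  (w -8, c 14, <D> = A^-16 + A^-8 - A^-4 + 1 - A^4)
D2 (bracket A^-16 + A^-8 - A^-4 + 1 - A^4; 12 crossings at w = -8): V = -t^-7 + t^-6 - t^-5 + t^-4 + t^-2
why: all 2 diagrams share one V(t), hence one class


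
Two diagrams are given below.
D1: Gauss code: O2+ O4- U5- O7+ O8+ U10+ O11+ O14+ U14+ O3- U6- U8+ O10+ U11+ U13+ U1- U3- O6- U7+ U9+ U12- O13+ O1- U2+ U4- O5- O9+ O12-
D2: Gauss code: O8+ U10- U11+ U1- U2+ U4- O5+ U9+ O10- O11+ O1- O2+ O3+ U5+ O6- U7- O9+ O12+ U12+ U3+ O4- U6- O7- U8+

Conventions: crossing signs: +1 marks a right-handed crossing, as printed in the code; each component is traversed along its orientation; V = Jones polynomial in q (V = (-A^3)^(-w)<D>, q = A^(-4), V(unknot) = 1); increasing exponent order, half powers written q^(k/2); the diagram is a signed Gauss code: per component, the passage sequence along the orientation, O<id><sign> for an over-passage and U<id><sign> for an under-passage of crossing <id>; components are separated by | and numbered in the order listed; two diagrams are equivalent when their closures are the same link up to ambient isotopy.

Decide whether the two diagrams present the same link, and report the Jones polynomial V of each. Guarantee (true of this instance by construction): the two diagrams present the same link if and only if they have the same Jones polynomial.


equivalent: no
D1 (bracket A^6; 14 crossings at w = +2): V = 1
V(D2) = -q^-3 + 2q^-2 - 2q^-1 + 3 - 2q + 2q^2 - q^3  [12 crossings, <D> = -A^-6 + 2A^-2 - 2A^2 + 3A^6 - 2A^10 + 2A^14 - A^18, w = +2]
observation: 2 values of V(q) split the 2 diagrams


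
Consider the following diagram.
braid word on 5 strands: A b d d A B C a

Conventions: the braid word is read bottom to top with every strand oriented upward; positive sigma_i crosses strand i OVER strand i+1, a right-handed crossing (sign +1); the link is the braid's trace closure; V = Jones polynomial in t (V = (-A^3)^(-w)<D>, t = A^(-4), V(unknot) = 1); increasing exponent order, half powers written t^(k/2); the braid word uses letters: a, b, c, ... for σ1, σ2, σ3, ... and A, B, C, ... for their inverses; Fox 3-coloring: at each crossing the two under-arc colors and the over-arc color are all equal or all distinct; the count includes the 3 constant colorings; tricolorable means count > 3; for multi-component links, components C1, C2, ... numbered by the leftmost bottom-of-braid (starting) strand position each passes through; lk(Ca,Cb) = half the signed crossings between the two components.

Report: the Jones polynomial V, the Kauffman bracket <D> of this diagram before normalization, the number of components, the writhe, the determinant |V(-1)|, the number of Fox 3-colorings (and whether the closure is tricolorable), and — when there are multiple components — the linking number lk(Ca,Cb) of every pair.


V = 1 + t + t^2 + t^3
<D> = A^-12 + A^-8 + A^-4 + 1 (w = 0)
3 components over 8 crossings, w = 0
lk(C1,C2): 0
lk(C1,C3) = 0
linking number lk(C2,C3) = +1
9 Fox colorings among 3^8, |V(-1)| = 0: tricolorable
why: the 3 component pairs carry total linking +1


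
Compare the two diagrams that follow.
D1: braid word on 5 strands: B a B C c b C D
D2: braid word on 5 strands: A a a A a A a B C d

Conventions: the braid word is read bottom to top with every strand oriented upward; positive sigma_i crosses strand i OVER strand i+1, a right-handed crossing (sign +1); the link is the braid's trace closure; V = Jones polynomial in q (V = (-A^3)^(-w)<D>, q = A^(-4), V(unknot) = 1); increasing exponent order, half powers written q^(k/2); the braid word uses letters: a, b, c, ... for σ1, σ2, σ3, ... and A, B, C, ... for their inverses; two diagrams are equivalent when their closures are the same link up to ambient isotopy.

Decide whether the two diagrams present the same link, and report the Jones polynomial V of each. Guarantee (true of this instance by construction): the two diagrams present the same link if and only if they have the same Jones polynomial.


same link: yes
V(D1) = 1  [8 crossings, <D> = A^-6, w = -2]
D2 (bracket 1; 10 crossings at w = 0): V = 1
note: D2 (10 crossings) and D1 (8) are Markov-related braid presentations


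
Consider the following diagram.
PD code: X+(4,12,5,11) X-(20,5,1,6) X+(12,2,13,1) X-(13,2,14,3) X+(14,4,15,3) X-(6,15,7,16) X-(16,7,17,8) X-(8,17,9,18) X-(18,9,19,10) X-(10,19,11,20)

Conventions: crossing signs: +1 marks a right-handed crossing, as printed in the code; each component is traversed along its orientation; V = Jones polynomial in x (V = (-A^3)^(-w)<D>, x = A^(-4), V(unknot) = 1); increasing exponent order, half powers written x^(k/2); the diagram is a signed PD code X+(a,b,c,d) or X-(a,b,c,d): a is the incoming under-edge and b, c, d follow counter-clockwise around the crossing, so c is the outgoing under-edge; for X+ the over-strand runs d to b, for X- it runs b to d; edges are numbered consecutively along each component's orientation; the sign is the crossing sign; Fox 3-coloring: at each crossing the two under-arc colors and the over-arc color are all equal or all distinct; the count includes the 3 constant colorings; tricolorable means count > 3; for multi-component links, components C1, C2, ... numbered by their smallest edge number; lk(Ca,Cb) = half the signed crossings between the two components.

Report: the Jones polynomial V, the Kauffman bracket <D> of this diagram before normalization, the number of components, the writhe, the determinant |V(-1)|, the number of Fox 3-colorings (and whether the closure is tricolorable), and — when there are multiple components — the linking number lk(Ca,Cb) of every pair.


V = x^-8 - 2x^-7 + 2x^-6 - 3x^-5 + 3x^-4 - 2x^-3 + 2x^-2 - x^-1 + 1
<D> = A^-12 - A^-8 + 2A^-4 - 2 + 3A^4 - 3A^8 + 2A^12 - 2A^16 + A^20 (w = -4)
1 component over 10 crossings, w = -4
3 Fox colorings among 3^10, |V(-1)| = 17: not tricolorable
why: the span of V is 8, forcing >= 8 crossings in any diagram


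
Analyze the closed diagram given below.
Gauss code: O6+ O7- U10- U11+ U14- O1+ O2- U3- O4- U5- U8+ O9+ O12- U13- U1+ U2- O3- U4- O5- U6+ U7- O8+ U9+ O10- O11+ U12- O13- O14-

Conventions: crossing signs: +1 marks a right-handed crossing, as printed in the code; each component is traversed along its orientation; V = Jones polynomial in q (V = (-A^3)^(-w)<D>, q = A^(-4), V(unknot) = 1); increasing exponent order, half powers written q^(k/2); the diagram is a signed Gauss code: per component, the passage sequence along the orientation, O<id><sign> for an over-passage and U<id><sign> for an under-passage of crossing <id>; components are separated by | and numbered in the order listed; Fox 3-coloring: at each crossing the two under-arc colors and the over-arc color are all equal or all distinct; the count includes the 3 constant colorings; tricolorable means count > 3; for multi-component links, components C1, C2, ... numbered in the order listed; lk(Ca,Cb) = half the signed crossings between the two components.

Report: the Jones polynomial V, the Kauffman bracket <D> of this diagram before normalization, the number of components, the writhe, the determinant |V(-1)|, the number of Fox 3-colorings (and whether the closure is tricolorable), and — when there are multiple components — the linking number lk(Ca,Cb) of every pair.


V(q) = -q^-4 + q^-3 + q^-1
bracket: A^-8 + 1 - A^4, w = -4
1 component, writhe -4, over 14 crossings
det 3, colorings 9 of 3^14 — tricolorable
observation: w = -4 shifts under R1 moves; the (-A^3)^(4) factor cancels that in V


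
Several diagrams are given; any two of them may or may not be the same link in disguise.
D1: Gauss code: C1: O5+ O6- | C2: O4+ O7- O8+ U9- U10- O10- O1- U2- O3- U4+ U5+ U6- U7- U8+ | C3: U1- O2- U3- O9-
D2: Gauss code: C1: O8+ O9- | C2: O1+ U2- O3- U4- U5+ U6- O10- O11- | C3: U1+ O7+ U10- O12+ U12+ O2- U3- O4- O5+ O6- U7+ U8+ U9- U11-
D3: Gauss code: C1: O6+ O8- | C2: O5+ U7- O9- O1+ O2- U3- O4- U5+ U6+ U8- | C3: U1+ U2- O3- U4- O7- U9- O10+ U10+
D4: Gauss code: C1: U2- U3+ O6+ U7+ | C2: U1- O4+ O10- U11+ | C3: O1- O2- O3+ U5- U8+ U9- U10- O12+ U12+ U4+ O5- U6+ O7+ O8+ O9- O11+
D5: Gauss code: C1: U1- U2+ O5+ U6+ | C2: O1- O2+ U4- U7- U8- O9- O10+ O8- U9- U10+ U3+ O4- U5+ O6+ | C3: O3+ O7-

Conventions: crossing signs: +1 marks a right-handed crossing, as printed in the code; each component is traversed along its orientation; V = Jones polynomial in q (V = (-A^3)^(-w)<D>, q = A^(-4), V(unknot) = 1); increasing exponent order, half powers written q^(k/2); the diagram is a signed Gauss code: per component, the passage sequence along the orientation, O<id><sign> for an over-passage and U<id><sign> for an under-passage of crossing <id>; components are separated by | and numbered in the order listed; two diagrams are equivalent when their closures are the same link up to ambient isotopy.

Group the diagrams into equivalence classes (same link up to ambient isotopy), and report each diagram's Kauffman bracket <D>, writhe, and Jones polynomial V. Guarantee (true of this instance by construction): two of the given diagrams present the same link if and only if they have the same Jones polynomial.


classes: {D1, D2, D3} | {D4, D5}
V(D1) = q^-6 + q^-3 + q^-2 + q^-1  [10 crossings, <D> = A^-8 + A^-4 + 1 + A^12, w = -4]
V(D2) = q^-6 + q^-3 + q^-2 + q^-1  (w -2, c 12, <D> = A^-2 + A^2 + A^6 + A^18)
D3 (bracket A^-2 + A^2 + A^6 + A^18; 10 crossings at w = -2): V = q^-6 + q^-3 + q^-2 + q^-1
D4 (bracket A^-6 + A^-2 + A^2 + A^6; 12 crossings at w = +2): V = 1 + q + q^2 + q^3
V(D5) = 1 + q + q^2 + q^3  [10 crossings, <D> = A^-12 + A^-8 + A^-4 + 1, w = 0]
insight: 2 values of V(q) split the 5 diagrams


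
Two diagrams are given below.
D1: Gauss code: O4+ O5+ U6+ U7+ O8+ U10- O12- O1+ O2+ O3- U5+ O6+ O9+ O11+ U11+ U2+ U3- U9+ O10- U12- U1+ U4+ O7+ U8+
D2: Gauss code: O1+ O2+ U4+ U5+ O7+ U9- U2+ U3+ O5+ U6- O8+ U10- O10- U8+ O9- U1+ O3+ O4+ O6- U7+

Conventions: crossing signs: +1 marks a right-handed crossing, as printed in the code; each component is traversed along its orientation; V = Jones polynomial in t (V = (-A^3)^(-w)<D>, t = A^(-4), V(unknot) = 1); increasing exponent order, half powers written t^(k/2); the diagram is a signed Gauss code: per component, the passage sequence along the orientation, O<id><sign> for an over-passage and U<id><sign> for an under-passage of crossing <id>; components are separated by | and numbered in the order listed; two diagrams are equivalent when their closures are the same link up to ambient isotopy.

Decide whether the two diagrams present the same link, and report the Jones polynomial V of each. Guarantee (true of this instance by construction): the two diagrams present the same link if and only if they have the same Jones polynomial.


equivalent: yes
D1 (bracket -A^-6 + A^-2 - A^2 + 2A^6 - A^10 + A^14; 12 crossings at w = +6): V = t - t^2 + 2t^3 - t^4 + t^5 - t^6
V(D2) = t - t^2 + 2t^3 - t^4 + t^5 - t^6  [10 crossings, <D> = -A^-12 + A^-8 - A^-4 + 2 - A^4 + A^8, w = +4]
observation: Reidemeister moves carry D1 (12 crossings) to D2 (10)


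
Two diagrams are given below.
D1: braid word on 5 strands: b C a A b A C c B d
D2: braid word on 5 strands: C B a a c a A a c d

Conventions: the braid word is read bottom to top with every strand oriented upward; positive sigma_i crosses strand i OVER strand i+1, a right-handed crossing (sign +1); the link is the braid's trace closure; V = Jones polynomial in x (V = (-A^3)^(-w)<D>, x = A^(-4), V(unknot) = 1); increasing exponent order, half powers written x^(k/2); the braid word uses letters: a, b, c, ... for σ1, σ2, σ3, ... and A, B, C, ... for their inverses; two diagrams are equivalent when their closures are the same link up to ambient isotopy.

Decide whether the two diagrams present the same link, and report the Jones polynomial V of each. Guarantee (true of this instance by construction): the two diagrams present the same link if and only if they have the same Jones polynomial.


same link: no
V(D1) = 1  [10 crossings, <D> = 1, w = 0]
V(D2) = x + x^3 - x^4  (w +4, c 10, <D> = -A^-4 + 1 + A^8)
note: 2 values of V(x) split the 2 diagrams


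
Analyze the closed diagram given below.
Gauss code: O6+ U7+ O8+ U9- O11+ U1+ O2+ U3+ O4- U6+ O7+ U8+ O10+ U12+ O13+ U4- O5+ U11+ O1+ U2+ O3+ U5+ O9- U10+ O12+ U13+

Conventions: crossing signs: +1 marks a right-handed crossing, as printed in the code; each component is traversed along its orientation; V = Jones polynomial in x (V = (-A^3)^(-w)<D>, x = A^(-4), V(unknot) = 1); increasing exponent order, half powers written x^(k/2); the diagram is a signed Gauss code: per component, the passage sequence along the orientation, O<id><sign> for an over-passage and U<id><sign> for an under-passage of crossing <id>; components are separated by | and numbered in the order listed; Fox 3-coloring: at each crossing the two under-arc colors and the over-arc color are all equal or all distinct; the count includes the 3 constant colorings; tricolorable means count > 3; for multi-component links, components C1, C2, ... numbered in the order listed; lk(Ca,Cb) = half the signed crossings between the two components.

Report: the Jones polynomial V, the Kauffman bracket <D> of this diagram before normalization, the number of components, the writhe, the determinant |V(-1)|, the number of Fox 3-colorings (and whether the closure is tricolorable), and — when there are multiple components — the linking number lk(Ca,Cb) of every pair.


Jones polynomial: V(x) = x^2 - 2x^3 + 5x^4 - 8x^5 + 12x^6 - 15x^7 + 18x^8 - 18x^9 + 16x^10 - 14x^11 + 10x^12 - 6x^13 + 3x^14 - x^15
<D> = A^-33 - 3A^-29 + 6A^-25 - 10A^-21 + 14A^-17 - 16A^-13 + 18A^-9 - 18A^-5 + 15A^-1 - 12A^3 + 8A^7 - 5A^11 + 2A^15 - A^19; writhe +9
components 1, writhe +9 (13 crossings)
3-colorings: 9 of 3^13, det 129 — tricolorable
note: V spans 13 powers of x: at least 13 crossings in any diagram


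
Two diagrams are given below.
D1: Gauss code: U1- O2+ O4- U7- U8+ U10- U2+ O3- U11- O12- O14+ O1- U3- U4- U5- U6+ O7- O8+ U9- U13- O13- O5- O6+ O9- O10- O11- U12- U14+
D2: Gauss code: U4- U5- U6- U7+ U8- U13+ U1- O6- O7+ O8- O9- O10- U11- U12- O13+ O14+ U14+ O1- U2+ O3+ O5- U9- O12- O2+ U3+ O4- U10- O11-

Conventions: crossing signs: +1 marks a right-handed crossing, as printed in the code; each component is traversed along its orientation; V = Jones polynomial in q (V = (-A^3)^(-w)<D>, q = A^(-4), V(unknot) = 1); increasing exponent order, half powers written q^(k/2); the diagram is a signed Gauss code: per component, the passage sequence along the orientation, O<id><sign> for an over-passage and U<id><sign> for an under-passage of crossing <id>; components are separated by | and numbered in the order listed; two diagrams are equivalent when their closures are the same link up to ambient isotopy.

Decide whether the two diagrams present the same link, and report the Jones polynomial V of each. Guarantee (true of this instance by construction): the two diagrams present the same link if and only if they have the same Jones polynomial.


same link: yes
V(D1) = -q^-6 + q^-5 - q^-4 + 2q^-3 - q^-2 + q^-1  [14 crossings, <D> = A^-14 - A^-10 + 2A^-6 - A^-2 + A^2 - A^6, w = -6]
D2 (bracket A^-8 - A^-4 + 2 - A^4 + A^8 - A^12; 14 crossings at w = -4): V = -q^-6 + q^-5 - q^-4 + 2q^-3 - q^-2 + q^-1
note: from 14 to 14 crossings by R-moves: one link, two diagrams


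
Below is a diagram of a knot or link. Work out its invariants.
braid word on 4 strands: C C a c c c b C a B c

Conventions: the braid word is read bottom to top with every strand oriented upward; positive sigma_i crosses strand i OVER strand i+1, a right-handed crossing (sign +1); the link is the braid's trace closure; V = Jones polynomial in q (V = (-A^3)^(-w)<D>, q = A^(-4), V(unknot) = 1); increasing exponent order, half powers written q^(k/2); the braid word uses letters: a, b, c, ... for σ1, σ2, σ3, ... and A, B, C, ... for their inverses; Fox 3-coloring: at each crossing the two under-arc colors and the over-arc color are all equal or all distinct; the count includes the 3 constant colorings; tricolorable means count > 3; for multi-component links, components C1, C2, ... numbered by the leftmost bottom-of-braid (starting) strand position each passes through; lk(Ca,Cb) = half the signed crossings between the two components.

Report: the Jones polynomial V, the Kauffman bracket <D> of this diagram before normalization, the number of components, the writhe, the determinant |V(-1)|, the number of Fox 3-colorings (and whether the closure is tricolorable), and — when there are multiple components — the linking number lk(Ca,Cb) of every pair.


V = q + q^3 - q^4
<D> = A^-7 - A^-3 - A^5 (w = +3)
1 component over 11 crossings, w = +3
9 Fox colorings among 3^11, |V(-1)| = 3: tricolorable
why: the span of V is 3, forcing >= 3 crossings in any diagram


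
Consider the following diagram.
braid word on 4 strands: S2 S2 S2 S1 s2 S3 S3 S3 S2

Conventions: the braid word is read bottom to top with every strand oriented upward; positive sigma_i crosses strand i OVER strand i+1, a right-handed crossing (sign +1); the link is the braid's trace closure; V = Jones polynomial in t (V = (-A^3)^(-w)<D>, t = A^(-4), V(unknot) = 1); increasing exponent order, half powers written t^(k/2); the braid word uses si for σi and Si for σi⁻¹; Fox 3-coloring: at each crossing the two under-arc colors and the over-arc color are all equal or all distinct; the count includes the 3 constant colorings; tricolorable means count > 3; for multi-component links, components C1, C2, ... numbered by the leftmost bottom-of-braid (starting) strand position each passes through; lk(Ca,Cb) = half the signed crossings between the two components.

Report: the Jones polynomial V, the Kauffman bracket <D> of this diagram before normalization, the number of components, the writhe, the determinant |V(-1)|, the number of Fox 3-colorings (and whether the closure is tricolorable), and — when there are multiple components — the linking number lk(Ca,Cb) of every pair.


Jones polynomial: V(t) = t^-8 - 2t^-7 + t^-6 - 2t^-5 + 2t^-4 + t^-2
<D> = -A^-13 - 2A^-5 + 2A^-1 - A^3 + 2A^7 - A^11; writhe -7
components 1, writhe -7 (9 crossings)
3-colorings: 27 of 3^9, det 9 — tricolorable
note: V spans 6 powers of t: at least 6 crossings in any diagram


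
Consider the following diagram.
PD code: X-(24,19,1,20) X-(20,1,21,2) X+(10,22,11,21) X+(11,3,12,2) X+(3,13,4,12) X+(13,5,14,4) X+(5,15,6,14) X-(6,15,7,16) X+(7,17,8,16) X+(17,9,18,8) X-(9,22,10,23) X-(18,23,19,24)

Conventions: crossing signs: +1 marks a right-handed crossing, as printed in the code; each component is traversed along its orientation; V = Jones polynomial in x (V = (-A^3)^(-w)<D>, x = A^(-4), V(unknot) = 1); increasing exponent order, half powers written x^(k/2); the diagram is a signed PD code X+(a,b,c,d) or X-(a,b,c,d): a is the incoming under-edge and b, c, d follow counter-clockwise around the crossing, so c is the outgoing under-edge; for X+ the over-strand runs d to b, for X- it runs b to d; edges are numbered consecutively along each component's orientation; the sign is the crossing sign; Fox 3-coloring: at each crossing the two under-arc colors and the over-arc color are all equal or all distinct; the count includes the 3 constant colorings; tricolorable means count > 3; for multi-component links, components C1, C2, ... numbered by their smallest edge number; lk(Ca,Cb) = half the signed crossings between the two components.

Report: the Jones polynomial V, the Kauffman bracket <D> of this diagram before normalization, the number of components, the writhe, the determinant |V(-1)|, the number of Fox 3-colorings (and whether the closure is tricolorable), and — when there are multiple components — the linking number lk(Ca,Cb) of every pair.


V(x) = -x^-2 + x^-1 - 1 + 3x - 2x^2 + 3x^3 - 2x^4 + x^5 - x^6
bracket: -A^-18 + A^-14 - 2A^-10 + 3A^-6 - 2A^-2 + 3A^2 - A^6 + A^10 - A^14, w = +2
1 component, writhe +2, over 12 crossings
det 15, colorings 9 of 3^12 — tricolorable
observation: w = +2 (over 12 crossings) is diagram-only; (-A^3)^(-2) removes it from V


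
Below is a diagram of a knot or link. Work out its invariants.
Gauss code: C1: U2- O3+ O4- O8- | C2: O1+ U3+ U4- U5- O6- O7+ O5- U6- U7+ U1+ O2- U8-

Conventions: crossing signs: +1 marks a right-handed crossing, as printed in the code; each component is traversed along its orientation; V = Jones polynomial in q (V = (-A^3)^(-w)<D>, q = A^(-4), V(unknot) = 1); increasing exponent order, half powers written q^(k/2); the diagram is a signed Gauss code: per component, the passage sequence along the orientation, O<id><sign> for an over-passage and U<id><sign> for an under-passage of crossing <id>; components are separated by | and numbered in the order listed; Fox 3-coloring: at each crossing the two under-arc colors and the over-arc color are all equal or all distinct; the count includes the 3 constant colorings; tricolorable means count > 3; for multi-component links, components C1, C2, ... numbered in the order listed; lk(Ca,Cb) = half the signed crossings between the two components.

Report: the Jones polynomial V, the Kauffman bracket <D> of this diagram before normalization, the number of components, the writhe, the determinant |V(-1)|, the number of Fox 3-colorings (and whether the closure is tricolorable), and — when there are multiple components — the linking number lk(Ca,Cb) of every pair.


V = -q^(-5/2) - q^(-1/2)
<D> = -A^-4 - A^4 (w = -2)
2 components over 8 crossings, w = -2
lk(C1,C2): -1
3 Fox colorings among 3^8, |V(-1)| = 2: not tricolorable
why: the 1 component pair carries total linking -1


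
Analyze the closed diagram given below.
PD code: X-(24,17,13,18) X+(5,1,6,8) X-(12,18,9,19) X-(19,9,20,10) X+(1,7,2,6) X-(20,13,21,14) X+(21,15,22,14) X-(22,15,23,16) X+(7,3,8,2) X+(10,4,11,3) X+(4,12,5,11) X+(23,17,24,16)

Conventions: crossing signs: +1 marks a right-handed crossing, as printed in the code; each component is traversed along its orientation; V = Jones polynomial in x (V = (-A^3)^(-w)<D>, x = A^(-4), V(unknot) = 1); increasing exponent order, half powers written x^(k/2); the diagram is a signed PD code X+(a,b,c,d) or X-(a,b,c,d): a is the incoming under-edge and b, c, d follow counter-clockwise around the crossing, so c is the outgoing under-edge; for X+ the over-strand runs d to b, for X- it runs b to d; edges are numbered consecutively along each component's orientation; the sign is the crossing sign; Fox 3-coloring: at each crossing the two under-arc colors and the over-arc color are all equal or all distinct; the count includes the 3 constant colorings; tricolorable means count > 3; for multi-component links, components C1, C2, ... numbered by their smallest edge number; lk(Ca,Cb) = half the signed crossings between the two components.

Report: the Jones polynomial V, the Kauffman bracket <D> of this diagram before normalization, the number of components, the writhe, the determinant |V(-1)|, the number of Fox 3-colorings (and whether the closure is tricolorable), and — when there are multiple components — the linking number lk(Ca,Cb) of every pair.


V(x) = x^-1 + 3x - x^2 + 3x^3 - 2x^4 + x^5 - x^6
bracket: -A^-18 + A^-14 - 2A^-10 + 3A^-6 - A^-2 + 3A^2 + A^10, w = +2
3 components, writhe +2, over 12 crossings
lk(C1,C2) = +1
linking number lk(C1,C3) = 0
lk(C2,C3): -1
det 12, colorings 9 of 3^12 — tricolorable
observation: summing lk over 3 pairs gives 0


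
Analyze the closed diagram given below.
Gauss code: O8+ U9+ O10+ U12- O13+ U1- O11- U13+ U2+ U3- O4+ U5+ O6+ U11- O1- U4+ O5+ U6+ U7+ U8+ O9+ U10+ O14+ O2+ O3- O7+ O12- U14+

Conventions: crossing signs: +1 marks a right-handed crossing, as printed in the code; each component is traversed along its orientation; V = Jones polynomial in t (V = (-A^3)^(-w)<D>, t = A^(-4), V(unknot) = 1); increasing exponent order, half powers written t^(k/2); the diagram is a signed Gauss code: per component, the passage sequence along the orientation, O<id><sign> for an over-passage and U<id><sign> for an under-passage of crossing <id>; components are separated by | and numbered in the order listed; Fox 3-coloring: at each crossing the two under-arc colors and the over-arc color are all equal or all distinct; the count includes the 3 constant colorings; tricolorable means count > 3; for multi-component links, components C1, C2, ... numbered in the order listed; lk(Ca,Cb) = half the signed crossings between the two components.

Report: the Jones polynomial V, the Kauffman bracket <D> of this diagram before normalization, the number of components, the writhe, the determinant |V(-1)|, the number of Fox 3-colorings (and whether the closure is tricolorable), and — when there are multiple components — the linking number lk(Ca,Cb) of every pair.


V = 1 - t + 3t^2 - 4t^3 + 5t^4 - 6t^5 + 5t^6 - 4t^7 + 3t^8 - t^9
<D> = -A^-18 + 3A^-14 - 4A^-10 + 5A^-6 - 6A^-2 + 5A^2 - 4A^6 + 3A^10 - A^14 + A^18 (w = +6)
1 component over 14 crossings, w = +6
9 Fox colorings among 3^14, |V(-1)| = 33: tricolorable
why: the span of V is 9, forcing >= 9 crossings in any diagram


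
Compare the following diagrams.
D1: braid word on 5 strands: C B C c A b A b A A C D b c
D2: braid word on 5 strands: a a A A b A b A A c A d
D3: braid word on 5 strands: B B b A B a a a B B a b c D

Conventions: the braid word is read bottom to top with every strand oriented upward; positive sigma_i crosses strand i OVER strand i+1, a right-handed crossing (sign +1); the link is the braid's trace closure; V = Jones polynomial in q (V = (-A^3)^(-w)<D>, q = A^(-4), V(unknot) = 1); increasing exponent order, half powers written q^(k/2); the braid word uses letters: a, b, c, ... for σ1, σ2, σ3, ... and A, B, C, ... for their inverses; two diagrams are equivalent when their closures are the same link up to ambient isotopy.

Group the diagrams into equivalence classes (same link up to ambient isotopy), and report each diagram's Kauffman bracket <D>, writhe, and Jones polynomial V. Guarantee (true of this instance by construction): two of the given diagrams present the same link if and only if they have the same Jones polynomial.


equivalence classes: {D1, D2} | {D3}
D1 (bracket A^-16 - A^-12 + 2A^-8 - 2A^-4 + 2 - 2A^4 + A^8; 14 crossings at w = -4): V = q^-5 - 2q^-4 + 2q^-3 - 2q^-2 + 2q^-1 - 1 + q
V(D2) = q^-5 - 2q^-4 + 2q^-3 - 2q^-2 + 2q^-1 - 1 + q  (w 0, c 12, <D> = A^-4 - 1 + 2A^4 - 2A^8 + 2A^12 - 2A^16 + A^20)
V(D3) = -q^-3 + q^-2 - q^-1 + 3 - q + q^2 - q^3  (w 0, c 14, <D> = -A^-12 + A^-8 - A^-4 + 3 - A^4 + A^8 - A^12)
observation: 2 classes among 3 diagrams; unequal V(q) rules out equality


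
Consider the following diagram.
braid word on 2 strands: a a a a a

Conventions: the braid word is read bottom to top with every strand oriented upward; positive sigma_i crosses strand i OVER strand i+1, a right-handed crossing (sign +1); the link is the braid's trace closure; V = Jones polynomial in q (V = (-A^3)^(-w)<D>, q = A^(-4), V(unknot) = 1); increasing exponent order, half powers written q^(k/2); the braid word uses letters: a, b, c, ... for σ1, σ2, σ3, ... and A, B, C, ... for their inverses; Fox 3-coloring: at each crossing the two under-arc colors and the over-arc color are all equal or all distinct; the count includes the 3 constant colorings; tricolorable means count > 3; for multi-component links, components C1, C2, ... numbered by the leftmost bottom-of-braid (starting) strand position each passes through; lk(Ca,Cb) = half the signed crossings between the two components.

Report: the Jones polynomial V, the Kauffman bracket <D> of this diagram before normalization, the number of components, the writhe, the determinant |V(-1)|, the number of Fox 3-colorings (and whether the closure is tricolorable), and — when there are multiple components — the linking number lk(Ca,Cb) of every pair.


V(q) = q^2 + q^4 - q^5 + q^6 - q^7
bracket: A^-13 - A^-9 + A^-5 - A^-1 - A^7, w = +5
1 component, writhe +5, over 5 crossings
det 5, colorings 3 of 3^5 — not tricolorable
observation: det 5 = |V(-1)|; not divisible by 3, so not tricolorable


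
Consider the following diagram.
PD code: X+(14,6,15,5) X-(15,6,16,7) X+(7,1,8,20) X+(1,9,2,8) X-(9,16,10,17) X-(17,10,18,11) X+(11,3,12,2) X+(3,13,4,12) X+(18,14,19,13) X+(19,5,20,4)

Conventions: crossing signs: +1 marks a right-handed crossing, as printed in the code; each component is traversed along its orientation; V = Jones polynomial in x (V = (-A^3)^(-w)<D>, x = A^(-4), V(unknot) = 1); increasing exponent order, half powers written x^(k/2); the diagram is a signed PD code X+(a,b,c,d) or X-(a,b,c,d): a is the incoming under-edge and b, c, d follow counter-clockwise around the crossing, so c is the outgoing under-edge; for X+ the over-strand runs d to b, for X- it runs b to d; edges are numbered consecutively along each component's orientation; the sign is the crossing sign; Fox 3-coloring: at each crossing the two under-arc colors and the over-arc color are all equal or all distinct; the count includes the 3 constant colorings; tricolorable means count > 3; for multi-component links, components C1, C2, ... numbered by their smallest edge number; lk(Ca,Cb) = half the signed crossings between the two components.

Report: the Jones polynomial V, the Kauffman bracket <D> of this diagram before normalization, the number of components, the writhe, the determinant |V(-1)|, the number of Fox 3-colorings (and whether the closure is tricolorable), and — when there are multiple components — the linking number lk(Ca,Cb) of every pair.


Jones polynomial: V(x) = x - x^2 + 2x^3 - x^4 + x^5 - x^6
<D> = -A^-12 + A^-8 - A^-4 + 2 - A^4 + A^8; writhe +4
components 1, writhe +4 (10 crossings)
3-colorings: 3 of 3^10, det 7 — not tricolorable
note: |V(-1)| = 7: so not tricolorable, since 3 does not divide 7
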